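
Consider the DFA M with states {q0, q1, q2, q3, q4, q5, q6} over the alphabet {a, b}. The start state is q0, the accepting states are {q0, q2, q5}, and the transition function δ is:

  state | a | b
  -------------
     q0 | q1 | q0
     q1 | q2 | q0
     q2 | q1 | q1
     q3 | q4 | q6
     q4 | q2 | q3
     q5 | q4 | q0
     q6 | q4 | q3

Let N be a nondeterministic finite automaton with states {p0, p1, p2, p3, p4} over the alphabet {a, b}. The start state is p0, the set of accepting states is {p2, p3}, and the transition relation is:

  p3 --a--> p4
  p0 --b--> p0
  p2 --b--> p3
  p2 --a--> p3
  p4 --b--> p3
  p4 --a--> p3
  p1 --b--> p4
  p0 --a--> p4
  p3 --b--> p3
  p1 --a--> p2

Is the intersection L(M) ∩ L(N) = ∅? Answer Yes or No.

No

The string aa is accepted by both M and N.
Hence L(M) ∩ L(N) ≠ ∅.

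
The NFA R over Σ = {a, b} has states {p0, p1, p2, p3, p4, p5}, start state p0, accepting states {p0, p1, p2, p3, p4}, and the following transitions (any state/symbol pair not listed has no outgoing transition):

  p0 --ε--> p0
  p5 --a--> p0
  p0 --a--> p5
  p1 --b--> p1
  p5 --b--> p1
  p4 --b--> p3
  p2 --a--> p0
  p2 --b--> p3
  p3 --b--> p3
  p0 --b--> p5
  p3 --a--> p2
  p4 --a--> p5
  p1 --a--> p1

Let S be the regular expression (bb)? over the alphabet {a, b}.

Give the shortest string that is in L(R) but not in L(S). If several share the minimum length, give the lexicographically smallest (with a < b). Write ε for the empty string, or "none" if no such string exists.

The string aa is accepted by R but not by S.
No shorter string lies in the difference, and aa is the lexicographically first length-2 string in L(R) \ L(S).

aa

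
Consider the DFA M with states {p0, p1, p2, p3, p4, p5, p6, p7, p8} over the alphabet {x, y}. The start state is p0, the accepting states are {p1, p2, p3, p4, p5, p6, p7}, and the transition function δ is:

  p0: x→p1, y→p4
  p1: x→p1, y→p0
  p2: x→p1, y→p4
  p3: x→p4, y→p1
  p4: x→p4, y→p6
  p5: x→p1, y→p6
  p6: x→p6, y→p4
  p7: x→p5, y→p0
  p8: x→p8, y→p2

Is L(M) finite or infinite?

infinite

State p0 is reachable from the start and can reach an accepting state, and it lies on the cycle p0 → p1 → p0.
Traversing that cycle any number of times yields accepted strings of unbounded length, so the language is infinite.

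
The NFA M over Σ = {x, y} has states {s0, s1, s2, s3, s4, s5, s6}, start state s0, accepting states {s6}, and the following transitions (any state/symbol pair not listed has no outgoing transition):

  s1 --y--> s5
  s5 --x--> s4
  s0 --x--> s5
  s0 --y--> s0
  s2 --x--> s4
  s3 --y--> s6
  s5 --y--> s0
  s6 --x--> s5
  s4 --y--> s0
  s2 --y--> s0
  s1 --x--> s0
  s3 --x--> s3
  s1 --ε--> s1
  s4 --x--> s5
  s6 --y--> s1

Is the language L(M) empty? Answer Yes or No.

The states reachable from the start state are {s0, s4, s5}.
None of the accepting states {s6} is reachable, so no string is accepted and L(M) = ∅.

Yes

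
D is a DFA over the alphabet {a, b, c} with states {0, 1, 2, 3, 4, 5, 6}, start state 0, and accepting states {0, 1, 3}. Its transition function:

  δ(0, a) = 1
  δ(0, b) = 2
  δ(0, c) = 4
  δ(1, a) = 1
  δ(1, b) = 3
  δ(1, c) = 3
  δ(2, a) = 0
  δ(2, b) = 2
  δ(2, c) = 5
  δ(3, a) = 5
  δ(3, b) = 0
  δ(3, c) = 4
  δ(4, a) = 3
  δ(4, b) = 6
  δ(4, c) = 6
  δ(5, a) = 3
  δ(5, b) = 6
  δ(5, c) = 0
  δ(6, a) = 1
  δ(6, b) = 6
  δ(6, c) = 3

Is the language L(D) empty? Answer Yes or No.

No

The empty string ε is accepted: the run 0 ends in the accepting state 0.
Since at least one string is accepted, L(D) is not empty.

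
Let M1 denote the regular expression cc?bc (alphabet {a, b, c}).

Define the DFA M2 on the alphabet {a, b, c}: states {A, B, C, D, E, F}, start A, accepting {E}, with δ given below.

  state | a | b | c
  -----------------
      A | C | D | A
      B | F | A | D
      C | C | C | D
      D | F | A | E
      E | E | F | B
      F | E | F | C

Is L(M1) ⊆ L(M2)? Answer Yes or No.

Converting the expression M1 to a DFA (subset construction, then merging equivalent states) gives the minimal DFA with states {r0, r1, r2, r3, r4, r5}, start state r0, accepting states {r5} and transitions r0: a→r1, b→r1, c→r2; r1: a→r1, b→r1, c→r1; r2: a→r1, b→r3, c→r4; r3: a→r1, b→r1, c→r5; r4: a→r1, b→r3, c→r1; r5: a→r1, b→r1, c→r1.
Exploring the product automaton M1 × M2 from the start pair (r0, A), following both machines on each input symbol, reaches 11 state pairs: (r0, A), (r1, C), (r1, D), (r2, A), (r1, F), (r1, A), (r1, E), (r3, D), (r4, A), (r1, B), (r5, E).
M1 accepts in {r5} and M2 accepts in {E}. The reachable pairs whose M1-component is accepting are (r5, E); in each of them the M2-component is accepting too, so the product for L(M1) \ L(M2) (M1-component accepting, M2-component rejecting) has no reachable accepting pair and the difference is empty.
Hence every string in L(M1) is also in L(M2).

Yes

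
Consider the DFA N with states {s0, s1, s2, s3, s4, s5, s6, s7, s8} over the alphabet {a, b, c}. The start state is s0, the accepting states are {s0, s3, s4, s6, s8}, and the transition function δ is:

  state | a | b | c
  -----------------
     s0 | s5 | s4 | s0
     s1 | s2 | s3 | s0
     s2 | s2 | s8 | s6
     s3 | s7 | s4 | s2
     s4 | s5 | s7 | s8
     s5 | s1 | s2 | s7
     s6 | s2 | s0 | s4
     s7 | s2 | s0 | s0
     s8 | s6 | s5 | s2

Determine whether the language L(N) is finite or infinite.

infinite

State s0 is reachable from the start and can reach an accepting state, and it lies on the cycle s0 → s0.
Traversing that cycle any number of times yields accepted strings of unbounded length, so the language is infinite.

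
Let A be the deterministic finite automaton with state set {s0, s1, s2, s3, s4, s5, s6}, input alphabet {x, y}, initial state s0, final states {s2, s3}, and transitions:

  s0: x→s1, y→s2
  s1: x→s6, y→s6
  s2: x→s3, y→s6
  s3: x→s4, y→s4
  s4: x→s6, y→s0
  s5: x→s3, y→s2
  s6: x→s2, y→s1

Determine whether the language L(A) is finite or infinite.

State s1 is reachable from the start and can reach an accepting state, and it lies on the cycle s1 → s6 → s1.
Traversing that cycle any number of times yields accepted strings of unbounded length, so the language is infinite.

infinite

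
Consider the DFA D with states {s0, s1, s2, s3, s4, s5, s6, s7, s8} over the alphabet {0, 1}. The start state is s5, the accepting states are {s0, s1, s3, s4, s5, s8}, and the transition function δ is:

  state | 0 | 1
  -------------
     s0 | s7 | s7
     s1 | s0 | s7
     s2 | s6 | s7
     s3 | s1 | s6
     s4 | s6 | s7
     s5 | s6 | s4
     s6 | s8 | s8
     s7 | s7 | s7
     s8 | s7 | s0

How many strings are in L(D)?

The useful subgraph on states {s0, s4, s5, s6, s8} is acyclic, so L(D) is finite; the longest accepting path visits 5 useful states, giving maximum string length 4.
Counting accepting paths from s5 by length: 1 of length 0, 1 of length 1, 2 of length 2, 4 of length 3, 2 of length 4. Total 10.

10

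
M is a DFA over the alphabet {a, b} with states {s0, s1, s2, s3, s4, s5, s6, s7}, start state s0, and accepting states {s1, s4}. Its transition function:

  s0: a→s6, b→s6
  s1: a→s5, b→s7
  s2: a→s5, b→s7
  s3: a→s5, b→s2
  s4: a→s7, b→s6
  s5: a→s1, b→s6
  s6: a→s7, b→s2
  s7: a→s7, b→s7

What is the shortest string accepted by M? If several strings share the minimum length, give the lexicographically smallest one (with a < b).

A breadth-first search from s0 reaches an accepting state first via the path s0 → s6 → s2 → s5 → s1 on input abaa.
No string of length < 4 is accepted (BFS exhausts all shorter strings without reaching an accepting state), and abaa is the lexicographically least accepting string of length 4.

abaa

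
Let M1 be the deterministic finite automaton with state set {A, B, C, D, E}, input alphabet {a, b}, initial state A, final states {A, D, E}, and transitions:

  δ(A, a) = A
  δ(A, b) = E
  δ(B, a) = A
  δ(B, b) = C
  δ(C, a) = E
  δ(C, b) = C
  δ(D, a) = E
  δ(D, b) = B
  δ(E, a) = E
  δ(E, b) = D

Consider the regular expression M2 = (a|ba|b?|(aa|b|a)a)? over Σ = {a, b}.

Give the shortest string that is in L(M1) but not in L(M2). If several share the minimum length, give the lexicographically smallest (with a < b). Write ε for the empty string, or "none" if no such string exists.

ab

The string ab is accepted by M1 but not by M2.
No shorter string lies in the difference, and ab is the lexicographically first length-2 string in L(M1) \ L(M2).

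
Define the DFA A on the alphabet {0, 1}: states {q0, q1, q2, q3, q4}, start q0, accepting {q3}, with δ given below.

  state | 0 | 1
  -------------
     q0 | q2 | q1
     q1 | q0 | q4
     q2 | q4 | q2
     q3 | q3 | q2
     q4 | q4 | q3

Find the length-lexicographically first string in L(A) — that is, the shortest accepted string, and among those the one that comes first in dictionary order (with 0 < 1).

A breadth-first search from q0 reaches an accepting state first via the path q0 → q2 → q4 → q3 on input 001.
No string of length < 3 is accepted (BFS exhausts all shorter strings without reaching an accepting state), and 001 is the lexicographically least accepting string of length 3.

001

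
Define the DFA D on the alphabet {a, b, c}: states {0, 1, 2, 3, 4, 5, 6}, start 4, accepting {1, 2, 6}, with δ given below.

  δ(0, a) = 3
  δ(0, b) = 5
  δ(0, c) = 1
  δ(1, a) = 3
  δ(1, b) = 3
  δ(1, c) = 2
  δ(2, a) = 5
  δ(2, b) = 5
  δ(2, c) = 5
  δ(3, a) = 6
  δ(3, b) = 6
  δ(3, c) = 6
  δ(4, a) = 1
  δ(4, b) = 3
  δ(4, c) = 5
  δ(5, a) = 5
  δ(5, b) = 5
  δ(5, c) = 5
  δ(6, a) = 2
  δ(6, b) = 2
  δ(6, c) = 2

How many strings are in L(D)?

38

The useful subgraph on states {1, 2, 3, 4, 6} is acyclic, so L(D) is finite; the longest accepting path visits 5 useful states, giving maximum string length 4.
Counting accepting paths from 4 by length: 1 of length 1, 4 of length 2, 15 of length 3, 18 of length 4. Total 38.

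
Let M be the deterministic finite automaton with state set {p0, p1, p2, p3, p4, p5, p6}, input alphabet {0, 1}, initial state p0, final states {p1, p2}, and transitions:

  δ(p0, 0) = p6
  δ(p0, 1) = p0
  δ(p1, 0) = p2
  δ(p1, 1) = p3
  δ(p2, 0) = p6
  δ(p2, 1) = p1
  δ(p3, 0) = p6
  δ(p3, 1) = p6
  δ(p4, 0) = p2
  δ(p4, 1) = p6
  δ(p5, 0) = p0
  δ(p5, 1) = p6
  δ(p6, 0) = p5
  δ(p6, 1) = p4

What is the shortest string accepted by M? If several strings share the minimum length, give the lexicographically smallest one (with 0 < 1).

010

A breadth-first search from p0 reaches an accepting state first via the path p0 → p6 → p4 → p2 on input 010.
No string of length < 3 is accepted (BFS exhausts all shorter strings without reaching an accepting state), and 010 is the lexicographically least accepting string of length 3.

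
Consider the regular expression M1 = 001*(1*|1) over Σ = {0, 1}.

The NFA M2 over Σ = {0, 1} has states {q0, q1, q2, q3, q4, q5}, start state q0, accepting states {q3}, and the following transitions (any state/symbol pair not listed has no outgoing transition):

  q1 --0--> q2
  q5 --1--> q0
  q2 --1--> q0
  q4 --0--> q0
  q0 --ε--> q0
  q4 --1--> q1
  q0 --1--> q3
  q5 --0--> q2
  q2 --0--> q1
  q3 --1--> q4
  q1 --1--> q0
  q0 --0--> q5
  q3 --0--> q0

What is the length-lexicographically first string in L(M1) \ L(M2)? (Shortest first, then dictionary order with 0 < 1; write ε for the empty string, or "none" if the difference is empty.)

00

The string 00 is accepted by M1 but not by M2.
No shorter string lies in the difference, and 00 is the lexicographically first length-2 string in L(M1) \ L(M2).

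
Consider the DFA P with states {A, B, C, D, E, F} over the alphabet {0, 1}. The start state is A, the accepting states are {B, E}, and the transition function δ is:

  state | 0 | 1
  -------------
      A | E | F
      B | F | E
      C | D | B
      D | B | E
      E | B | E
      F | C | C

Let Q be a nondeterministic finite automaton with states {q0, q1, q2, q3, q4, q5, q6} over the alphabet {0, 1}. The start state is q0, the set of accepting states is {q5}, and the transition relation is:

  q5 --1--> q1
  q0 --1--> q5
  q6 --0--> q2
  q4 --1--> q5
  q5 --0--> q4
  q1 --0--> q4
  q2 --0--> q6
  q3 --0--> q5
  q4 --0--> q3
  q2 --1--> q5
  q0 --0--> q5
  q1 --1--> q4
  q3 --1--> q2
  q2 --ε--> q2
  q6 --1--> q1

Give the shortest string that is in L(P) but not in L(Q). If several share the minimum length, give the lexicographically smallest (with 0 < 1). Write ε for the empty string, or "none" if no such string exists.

The string 00 is accepted by P but not by Q.
No shorter string lies in the difference, and 00 is the lexicographically first length-2 string in L(P) \ L(Q).

00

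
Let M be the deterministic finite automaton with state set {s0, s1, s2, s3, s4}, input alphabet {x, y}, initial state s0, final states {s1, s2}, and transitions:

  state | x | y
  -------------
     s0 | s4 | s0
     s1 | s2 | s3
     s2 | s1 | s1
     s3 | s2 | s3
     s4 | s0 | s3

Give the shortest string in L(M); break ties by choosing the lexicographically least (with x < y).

A breadth-first search from s0 reaches an accepting state first via the path s0 → s4 → s3 → s2 on input xyx.
No string of length < 3 is accepted (BFS exhausts all shorter strings without reaching an accepting state), and xyx is the lexicographically least accepting string of length 3.

xyx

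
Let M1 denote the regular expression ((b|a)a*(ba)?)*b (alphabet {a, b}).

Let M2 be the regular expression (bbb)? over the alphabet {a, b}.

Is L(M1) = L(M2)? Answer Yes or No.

The string b is accepted by M1 but rejected by M2.
So L(M1) ≠ L(M2).

No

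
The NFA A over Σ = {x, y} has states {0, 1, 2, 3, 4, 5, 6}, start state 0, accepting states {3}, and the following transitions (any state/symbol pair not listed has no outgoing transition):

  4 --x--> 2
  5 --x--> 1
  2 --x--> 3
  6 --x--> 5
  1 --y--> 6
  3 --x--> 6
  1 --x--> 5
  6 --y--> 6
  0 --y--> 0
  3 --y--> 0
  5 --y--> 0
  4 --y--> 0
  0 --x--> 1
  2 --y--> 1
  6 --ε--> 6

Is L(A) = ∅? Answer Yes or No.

Yes

The states reachable from the start state are {0, 1, 5, 6}.
None of the accepting states {3} is reachable, so no string is accepted and L(A) = ∅.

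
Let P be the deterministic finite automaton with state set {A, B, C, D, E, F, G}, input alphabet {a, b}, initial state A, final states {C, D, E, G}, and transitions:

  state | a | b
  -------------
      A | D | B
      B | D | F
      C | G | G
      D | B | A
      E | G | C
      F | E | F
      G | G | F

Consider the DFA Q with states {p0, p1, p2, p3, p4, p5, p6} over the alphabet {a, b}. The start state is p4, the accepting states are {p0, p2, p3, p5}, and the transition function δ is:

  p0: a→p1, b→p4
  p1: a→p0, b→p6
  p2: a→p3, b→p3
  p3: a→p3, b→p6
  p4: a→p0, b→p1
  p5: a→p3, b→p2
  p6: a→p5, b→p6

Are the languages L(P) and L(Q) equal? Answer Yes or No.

Exploring the product automaton P × Q from the start pair (A, p4), following both machines on each input symbol, reaches 7 state pairs: (A, p4), (D, p0), (B, p1), (F, p6), (E, p5), (G, p3), (C, p2).
P accepts in {C, D, E, G} and Q accepts in {p0, p2, p3, p5}. In every reachable pair the two components are either both accepting — (D, p0), (E, p5), (G, p3), (C, p2) — or both non-accepting, so no string is accepted by exactly one of the machines: L(P) \ L(Q) and L(Q) \ L(P) are both empty.
Hence every string is accepted by P iff it is accepted by Q, and the two languages coincide.

Yes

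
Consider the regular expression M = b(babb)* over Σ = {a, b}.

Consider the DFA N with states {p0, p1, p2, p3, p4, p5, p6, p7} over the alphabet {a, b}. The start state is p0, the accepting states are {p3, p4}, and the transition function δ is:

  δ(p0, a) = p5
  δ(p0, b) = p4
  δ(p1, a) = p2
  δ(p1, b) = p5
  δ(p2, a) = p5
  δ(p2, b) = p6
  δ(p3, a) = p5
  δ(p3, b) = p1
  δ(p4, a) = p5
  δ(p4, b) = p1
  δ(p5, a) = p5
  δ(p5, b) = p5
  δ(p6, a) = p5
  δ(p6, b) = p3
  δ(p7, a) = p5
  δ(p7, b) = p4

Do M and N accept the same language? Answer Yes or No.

Converting the expression M to a DFA (subset construction, then merging equivalent states) gives the minimal DFA with states {m0, m1, m2, m3, m4}, start state m0, accepting states {m2} and transitions m0: a→m1, b→m2; m1: a→m1, b→m1; m2: a→m1, b→m3; m3: a→m4, b→m1; m4: a→m1, b→m0.
Exploring the product automaton M × N from the start pair (m0, p0), following both machines on each input symbol, reaches 7 state pairs: (m0, p0), (m1, p5), (m2, p4), (m3, p1), (m4, p2), (m0, p6), (m2, p3).
M accepts in {m2} and N accepts in {p3, p4}. In every reachable pair the two components are either both accepting — (m2, p4), (m2, p3) — or both non-accepting, so no string is accepted by exactly one of the machines: L(M) \ L(N) and L(N) \ L(M) are both empty.
Hence every string is accepted by M iff it is accepted by N, and the two languages coincide.

Yes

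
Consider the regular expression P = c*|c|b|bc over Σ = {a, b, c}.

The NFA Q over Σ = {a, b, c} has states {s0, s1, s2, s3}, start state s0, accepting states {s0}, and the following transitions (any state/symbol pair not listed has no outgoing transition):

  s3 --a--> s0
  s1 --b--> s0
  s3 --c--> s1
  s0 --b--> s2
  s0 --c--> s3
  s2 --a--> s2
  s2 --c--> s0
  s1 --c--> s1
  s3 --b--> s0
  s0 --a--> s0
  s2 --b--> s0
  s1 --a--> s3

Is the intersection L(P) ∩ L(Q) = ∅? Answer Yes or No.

The empty string ε is accepted by both P and Q.
Hence L(P) ∩ L(Q) ≠ ∅.

No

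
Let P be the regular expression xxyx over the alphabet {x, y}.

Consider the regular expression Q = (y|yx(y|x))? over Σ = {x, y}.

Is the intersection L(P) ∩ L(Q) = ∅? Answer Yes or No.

Converting the expression P to a DFA (subset construction, then merging equivalent states) gives the minimal DFA with states {p0, p1, p2, p3, p4, p5}, start state p0, accepting states {p5} and transitions p0: x→p1, y→p2; p1: x→p3, y→p2; p2: x→p2, y→p2; p3: x→p2, y→p4; p4: x→p5, y→p2; p5: x→p2, y→p2.
Converting the expression Q to a DFA (subset construction, then merging equivalent states) gives the minimal DFA with states {q0, q1, q2, q3, q4}, start state q0, accepting states {q0, q2, q4} and transitions q0: x→q1, y→q2; q1: x→q1, y→q1; q2: x→q3, y→q1; q3: x→q4, y→q4; q4: x→q1, y→q1.
Exploring the product automaton P × Q from the start pair (p0, q0), following both machines on each input symbol, reaches 9 state pairs: (p0, q0), (p1, q1), (p2, q2), (p3, q1), (p2, q1), (p2, q3), (p4, q1), (p2, q4), (p5, q1).
P accepts in {p5} and Q accepts in {q0, q2, q4}; no reachable pair has both components accepting, so no string drives both machines to acceptance simultaneously and L(P) ∩ L(Q) = ∅.
So no string is accepted by both, and the intersection is empty.

Yes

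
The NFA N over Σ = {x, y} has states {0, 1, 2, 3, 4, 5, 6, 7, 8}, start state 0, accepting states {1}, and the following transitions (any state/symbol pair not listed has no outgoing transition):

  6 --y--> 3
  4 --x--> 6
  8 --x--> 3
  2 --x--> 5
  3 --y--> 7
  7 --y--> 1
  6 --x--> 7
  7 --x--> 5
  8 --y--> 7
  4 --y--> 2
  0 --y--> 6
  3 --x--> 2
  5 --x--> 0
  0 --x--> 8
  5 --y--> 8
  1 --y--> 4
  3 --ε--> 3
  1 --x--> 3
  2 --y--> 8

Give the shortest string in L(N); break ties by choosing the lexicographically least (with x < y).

xyy

A breadth-first search from 0 reaches an accepting state first via the path 0 → 8 → 7 → 1 on input xyy.
No string of length < 3 is accepted (BFS exhausts all shorter strings without reaching an accepting state), and xyy is the lexicographically least accepting string of length 3.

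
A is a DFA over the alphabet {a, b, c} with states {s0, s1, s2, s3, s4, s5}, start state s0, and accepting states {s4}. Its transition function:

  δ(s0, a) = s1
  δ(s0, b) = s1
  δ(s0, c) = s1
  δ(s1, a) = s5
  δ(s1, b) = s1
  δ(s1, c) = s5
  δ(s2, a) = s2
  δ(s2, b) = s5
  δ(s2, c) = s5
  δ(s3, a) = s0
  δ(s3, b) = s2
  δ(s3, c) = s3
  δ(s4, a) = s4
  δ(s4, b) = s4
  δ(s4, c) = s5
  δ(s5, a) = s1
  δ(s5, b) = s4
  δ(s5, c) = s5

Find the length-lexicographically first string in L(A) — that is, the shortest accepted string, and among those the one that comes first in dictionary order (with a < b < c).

aab

A breadth-first search from s0 reaches an accepting state first via the path s0 → s1 → s5 → s4 on input aab.
No string of length < 3 is accepted (BFS exhausts all shorter strings without reaching an accepting state), and aab is the lexicographically least accepting string of length 3.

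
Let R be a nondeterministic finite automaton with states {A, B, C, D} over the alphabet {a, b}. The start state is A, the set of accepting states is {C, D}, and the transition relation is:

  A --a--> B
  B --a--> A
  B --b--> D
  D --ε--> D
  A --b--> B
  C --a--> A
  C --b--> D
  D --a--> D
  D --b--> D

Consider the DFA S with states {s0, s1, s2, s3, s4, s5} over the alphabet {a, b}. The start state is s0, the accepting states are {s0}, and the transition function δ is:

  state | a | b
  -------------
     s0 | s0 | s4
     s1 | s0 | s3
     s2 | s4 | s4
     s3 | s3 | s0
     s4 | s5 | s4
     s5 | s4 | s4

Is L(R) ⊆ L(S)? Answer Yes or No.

The string ab is in L(R) but not in L(S).
So L(R) ⊄ L(S).

No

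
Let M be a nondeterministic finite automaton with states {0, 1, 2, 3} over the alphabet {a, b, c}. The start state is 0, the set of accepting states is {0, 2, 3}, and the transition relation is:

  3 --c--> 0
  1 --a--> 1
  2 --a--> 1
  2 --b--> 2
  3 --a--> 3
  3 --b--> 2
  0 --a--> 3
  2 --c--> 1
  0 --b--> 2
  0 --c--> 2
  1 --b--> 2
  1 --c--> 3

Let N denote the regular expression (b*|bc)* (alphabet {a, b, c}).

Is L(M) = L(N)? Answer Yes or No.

The string a is accepted by M but rejected by N.
So L(M) ≠ L(N).

No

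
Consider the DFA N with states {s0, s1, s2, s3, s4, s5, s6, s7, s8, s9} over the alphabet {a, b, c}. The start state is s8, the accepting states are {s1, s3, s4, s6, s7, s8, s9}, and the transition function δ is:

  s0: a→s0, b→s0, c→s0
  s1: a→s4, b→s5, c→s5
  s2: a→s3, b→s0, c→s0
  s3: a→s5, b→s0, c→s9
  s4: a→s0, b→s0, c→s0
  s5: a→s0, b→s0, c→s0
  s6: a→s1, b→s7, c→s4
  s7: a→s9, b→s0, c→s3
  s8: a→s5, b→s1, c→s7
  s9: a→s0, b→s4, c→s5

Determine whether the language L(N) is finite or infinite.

The useful states (reachable from s8 and able to reach an accepting state) are {s1, s3, s4, s7, s8, s9}.
Restricted to these states the transition graph has no cycle, so every accepting path has bounded length and L is finite.

finite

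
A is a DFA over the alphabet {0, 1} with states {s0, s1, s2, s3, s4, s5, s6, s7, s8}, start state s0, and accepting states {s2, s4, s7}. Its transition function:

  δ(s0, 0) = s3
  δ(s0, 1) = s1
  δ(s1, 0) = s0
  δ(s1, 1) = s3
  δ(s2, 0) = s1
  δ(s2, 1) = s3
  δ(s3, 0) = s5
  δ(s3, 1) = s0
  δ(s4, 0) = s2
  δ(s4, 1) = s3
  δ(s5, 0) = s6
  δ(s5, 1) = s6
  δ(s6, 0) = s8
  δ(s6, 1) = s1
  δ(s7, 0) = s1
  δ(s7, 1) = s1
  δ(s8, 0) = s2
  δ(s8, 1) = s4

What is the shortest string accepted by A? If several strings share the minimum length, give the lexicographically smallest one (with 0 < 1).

A breadth-first search from s0 reaches an accepting state first via the path s0 → s3 → s5 → s6 → s8 → s2 on input 00000.
No string of length < 5 is accepted (BFS exhausts all shorter strings without reaching an accepting state), and 00000 is the lexicographically least accepting string of length 5.

00000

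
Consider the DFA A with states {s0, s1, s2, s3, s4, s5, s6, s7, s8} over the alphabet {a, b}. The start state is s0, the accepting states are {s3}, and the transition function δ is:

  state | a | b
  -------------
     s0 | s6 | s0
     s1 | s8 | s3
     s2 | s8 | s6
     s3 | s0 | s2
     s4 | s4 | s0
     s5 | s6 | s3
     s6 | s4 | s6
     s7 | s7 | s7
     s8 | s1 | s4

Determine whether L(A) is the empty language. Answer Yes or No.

Yes

The states reachable from the start state are {s0, s4, s6}.
None of the accepting states {s3} is reachable, so no string is accepted and L(A) = ∅.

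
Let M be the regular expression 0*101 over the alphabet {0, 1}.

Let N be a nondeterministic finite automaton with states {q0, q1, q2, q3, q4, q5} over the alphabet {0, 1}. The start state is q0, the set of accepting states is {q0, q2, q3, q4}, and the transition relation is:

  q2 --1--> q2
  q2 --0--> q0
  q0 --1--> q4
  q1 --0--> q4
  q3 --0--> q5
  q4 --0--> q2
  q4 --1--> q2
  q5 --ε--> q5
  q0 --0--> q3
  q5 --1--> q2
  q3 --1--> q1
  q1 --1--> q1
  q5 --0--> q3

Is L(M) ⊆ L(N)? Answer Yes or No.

Converting the expression M to a DFA (subset construction, then merging equivalent states) gives the minimal DFA with states {m0, m1, m2, m3, m4}, start state m0, accepting states {m4} and transitions m0: 0→m0, 1→m1; m1: 0→m2, 1→m3; m2: 0→m3, 1→m4; m3: 0→m3, 1→m3; m4: 0→m3, 1→m3.
Exploring the product automaton M × N from the start pair (m0, q0), following both machines on each input symbol, reaches 17 state pairs: (m0, q0), (m0, q3), (m1, q4), (m0, q5), (m1, q1), (m2, q2), (m3, q2), (m1, q2), (m2, q4), (m3, q1), (m3, q0), (m4, q2), (m2, q0), (m3, q4), (m3, q3), (m4, q4), (m3, q5).
M accepts in {m4} and N accepts in {q0, q2, q3, q4}. The reachable pairs whose M-component is accepting are (m4, q2), (m4, q4); in each of them the N-component is accepting too, so the product for L(M) \ L(N) (M-component accepting, N-component rejecting) has no reachable accepting pair and the difference is empty.
Hence every string in L(M) is also in L(N).

Yes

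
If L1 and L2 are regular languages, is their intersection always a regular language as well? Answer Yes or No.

Run DFAs for L₁ and L₂ in parallel: the product automaton with state set Q₁ × Q₂, start (q₁, q₂) and accepting set F₁ × F₂ recognises L₁ ∩ L₂.
So the regular languages are closed under intersection.

Yes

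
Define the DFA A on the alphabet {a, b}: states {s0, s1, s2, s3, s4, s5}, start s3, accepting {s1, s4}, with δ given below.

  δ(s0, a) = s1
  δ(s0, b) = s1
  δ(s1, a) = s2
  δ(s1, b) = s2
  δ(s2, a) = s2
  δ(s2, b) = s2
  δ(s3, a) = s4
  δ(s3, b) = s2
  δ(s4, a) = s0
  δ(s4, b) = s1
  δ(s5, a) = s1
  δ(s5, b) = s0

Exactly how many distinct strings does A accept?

The useful subgraph on states {s0, s1, s3, s4} is acyclic, so L(A) is finite; the longest accepting path visits 4 useful states, giving maximum string length 3.
Counting accepting paths from s3 by length: 1 of length 1, 1 of length 2, 2 of length 3. Total 4.

4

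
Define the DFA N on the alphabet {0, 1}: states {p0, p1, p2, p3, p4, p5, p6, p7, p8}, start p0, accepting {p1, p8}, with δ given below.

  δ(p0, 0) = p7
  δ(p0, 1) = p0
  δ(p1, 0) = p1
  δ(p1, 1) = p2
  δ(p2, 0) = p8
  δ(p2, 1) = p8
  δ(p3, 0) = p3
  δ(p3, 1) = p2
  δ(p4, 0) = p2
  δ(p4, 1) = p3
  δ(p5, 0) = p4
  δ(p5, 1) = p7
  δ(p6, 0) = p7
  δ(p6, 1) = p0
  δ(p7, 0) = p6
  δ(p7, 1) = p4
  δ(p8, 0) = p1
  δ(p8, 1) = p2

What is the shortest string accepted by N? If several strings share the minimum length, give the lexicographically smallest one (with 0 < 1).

A breadth-first search from p0 reaches an accepting state first via the path p0 → p7 → p4 → p2 → p8 on input 0100.
No string of length < 4 is accepted (BFS exhausts all shorter strings without reaching an accepting state), and 0100 is the lexicographically least accepting string of length 4.

0100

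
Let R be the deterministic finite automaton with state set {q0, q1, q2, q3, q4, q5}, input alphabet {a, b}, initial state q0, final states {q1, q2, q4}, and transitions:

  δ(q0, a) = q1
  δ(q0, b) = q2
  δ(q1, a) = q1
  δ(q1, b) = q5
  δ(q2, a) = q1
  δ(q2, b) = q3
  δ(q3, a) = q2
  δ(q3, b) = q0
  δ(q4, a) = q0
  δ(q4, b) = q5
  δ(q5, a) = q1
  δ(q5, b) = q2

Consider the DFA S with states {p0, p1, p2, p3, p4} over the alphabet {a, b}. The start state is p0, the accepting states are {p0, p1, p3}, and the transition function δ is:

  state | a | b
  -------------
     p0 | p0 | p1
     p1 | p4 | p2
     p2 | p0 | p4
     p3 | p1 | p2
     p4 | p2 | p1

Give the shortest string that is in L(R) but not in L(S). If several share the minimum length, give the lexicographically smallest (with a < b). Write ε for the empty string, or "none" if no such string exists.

The string ba is accepted by R but not by S.
No shorter string lies in the difference, and ba is the lexicographically first length-2 string in L(R) \ L(S).

ba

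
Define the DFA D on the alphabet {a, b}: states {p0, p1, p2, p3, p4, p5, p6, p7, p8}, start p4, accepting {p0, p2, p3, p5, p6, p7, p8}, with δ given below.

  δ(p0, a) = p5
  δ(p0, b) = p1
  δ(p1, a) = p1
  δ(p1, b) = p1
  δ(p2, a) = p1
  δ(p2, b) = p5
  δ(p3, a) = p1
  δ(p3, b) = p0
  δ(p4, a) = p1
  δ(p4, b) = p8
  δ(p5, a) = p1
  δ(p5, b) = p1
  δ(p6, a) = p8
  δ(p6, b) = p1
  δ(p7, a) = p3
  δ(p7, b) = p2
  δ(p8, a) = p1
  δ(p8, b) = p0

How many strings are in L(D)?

3

The useful subgraph on states {p0, p4, p5, p8} is acyclic, so L(D) is finite; the longest accepting path visits 4 useful states, giving maximum string length 3.
Counting accepting paths from p4 by length: 1 of length 1, 1 of length 2, 1 of length 3. Total 3.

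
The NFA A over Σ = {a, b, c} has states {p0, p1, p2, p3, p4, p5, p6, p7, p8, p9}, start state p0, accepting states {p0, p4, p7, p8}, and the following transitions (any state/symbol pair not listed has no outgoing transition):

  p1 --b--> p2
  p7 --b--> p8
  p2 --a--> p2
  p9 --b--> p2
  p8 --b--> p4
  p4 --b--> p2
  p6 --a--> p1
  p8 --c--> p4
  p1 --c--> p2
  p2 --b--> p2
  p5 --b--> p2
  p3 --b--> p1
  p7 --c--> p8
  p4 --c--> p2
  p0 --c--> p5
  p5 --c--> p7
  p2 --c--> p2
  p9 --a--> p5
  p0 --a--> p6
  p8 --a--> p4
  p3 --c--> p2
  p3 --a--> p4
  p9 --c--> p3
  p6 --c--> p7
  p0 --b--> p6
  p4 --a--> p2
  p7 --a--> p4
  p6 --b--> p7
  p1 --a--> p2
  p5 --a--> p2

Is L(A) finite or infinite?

finite

The useful states (reachable from p0 and able to reach an accepting state) are {p0, p4, p5, p6, p7, p8}.
Restricted to these states the transition graph has no cycle, so every accepting path has bounded length and L is finite.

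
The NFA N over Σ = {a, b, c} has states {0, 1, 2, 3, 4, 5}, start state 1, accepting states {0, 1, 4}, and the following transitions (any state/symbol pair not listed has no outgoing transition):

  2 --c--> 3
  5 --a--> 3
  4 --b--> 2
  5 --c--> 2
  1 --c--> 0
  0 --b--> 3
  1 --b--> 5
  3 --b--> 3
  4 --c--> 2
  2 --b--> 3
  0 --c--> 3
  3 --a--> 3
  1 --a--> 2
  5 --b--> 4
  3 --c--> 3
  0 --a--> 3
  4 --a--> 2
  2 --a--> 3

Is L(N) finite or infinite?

The useful states (reachable from 1 and able to reach an accepting state) are {0, 1, 4, 5}.
Restricted to these states the transition graph has no cycle, so every accepting path has bounded length and L is finite.

finite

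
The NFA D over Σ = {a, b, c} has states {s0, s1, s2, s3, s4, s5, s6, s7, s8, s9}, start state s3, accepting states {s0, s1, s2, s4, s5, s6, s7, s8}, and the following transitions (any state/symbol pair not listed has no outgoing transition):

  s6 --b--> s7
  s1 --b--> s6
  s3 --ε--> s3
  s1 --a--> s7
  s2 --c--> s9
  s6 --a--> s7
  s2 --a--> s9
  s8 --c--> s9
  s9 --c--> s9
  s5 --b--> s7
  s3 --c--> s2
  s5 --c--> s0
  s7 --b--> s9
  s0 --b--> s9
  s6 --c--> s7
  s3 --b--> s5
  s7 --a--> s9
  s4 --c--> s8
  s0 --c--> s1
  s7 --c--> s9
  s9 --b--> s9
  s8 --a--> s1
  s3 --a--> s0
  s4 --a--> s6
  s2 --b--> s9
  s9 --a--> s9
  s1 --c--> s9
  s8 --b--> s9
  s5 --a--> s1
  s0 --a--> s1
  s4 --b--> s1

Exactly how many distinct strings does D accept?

The useful subgraph on states {s0, s1, s2, s3, s5, s6, s7} is acyclic, so L(D) is finite; the longest accepting path visits 6 useful states, giving maximum string length 5.
Counting accepting paths from s3 by length: 3 of length 1, 5 of length 2, 8 of length 3, 13 of length 4, 6 of length 5. Total 35.

35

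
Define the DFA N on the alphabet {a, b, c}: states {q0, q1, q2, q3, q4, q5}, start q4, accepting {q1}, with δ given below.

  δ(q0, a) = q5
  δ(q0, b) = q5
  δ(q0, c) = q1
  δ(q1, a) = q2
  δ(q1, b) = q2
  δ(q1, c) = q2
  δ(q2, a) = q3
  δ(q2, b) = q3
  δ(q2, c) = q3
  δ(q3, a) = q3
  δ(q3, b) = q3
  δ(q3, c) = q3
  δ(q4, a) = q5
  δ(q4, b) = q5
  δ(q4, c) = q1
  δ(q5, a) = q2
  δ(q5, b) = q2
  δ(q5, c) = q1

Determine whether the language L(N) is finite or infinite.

finite

The useful states (reachable from q4 and able to reach an accepting state) are {q1, q4, q5}.
Restricted to these states the transition graph has no cycle, so every accepting path has bounded length and L is finite.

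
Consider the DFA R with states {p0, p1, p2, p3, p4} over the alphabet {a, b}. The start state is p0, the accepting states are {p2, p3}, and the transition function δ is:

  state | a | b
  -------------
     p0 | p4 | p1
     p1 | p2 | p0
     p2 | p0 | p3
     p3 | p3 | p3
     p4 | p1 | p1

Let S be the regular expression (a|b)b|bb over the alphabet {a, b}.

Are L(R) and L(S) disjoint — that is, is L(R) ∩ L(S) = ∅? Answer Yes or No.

Converting the expression S to a DFA (subset construction, then merging equivalent states) gives the minimal DFA with states {s0, s1, s2, s3}, start state s0, accepting states {s3} and transitions s0: a→s1, b→s1; s1: a→s2, b→s3; s2: a→s2, b→s2; s3: a→s2, b→s2.
Exploring the product automaton R × S from the start pair (p0, s0), following both machines on each input symbol, reaches 10 state pairs: (p0, s0), (p4, s1), (p1, s1), (p1, s2), (p1, s3), (p2, s2), (p0, s3), (p0, s2), (p3, s2), (p4, s2).
R accepts in {p2, p3} and S accepts in {s3}; no reachable pair has both components accepting, so no string drives both machines to acceptance simultaneously and L(R) ∩ L(S) = ∅.
So no string is accepted by both, and the intersection is empty.

Yes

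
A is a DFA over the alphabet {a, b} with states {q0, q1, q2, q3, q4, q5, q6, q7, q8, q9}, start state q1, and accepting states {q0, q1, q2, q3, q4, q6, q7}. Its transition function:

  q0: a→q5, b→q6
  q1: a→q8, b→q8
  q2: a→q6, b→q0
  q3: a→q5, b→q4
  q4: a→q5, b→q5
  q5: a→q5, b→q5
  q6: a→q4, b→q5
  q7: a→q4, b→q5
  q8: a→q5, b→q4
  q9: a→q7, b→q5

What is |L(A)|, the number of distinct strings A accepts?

3

The useful subgraph on states {q1, q4, q8} is acyclic, so L(A) is finite; the longest accepting path visits 3 useful states, giving maximum string length 2.
Counting accepting paths from q1 by length: 1 of length 0, 2 of length 2. Total 3.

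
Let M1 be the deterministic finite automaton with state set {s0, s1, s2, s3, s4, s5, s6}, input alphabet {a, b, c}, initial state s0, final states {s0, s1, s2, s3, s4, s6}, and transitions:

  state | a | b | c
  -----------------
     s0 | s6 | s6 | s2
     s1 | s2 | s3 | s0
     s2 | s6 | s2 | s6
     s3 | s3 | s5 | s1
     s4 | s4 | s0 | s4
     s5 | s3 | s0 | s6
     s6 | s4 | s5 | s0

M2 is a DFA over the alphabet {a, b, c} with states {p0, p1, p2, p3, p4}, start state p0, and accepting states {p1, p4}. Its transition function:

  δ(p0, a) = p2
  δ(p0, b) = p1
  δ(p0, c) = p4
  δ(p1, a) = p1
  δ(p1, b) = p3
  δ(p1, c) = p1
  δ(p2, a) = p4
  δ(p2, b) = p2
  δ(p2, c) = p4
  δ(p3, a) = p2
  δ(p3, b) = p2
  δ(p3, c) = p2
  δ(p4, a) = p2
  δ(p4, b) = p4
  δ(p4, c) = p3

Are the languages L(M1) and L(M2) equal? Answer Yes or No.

No

The empty string ε is accepted by M1 but rejected by M2.
So L(M1) ≠ L(M2).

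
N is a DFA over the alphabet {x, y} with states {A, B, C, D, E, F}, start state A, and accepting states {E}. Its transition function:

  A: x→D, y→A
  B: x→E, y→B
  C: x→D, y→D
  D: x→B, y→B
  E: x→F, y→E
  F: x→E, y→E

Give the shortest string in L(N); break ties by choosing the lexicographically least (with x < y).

xxx

A breadth-first search from A reaches an accepting state first via the path A → D → B → E on input xxx.
No string of length < 3 is accepted (BFS exhausts all shorter strings without reaching an accepting state), and xxx is the lexicographically least accepting string of length 3.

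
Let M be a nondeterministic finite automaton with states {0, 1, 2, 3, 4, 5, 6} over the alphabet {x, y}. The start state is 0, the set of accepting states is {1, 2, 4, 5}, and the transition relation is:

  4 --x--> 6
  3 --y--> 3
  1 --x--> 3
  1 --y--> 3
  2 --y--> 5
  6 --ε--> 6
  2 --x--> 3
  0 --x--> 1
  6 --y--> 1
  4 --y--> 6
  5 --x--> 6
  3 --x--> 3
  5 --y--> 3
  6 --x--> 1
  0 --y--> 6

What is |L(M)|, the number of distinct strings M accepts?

3

The useful subgraph on states {0, 1, 6} is acyclic, so L(M) is finite; the longest accepting path visits 3 useful states, giving maximum string length 2.
Counting accepting paths from 0 by length: 1 of length 1, 2 of length 2. Total 3.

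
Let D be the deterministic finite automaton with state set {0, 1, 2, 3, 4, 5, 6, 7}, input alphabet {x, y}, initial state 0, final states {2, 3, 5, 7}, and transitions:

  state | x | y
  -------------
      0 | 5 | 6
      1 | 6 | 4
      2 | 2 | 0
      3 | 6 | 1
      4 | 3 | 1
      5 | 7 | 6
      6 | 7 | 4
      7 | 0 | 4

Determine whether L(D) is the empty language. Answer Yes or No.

The string x is accepted: the run 0 → 5 ends in the accepting state 5.
Since at least one string is accepted, L(D) is not empty.

No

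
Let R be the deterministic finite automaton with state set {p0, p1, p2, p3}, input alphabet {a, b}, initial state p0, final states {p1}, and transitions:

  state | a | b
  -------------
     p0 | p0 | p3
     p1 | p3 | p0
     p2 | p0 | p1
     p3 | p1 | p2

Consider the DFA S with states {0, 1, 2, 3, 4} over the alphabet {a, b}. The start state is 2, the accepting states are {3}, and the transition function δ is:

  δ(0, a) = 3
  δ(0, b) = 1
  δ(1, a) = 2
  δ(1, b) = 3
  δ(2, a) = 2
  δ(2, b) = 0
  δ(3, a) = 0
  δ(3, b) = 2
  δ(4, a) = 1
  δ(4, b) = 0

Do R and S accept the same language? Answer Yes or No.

Exploring the product automaton R × S from the start pair (p0, 2), following both machines on each input symbol, reaches 4 state pairs: (p0, 2), (p3, 0), (p1, 3), (p2, 1).
R accepts in {p1} and S accepts in {3}. In every reachable pair the two components are either both accepting — (p1, 3) — or both non-accepting, so no string is accepted by exactly one of the machines: L(R) \ L(S) and L(S) \ L(R) are both empty.
Hence every string is accepted by R iff it is accepted by S, and the two languages coincide.

Yes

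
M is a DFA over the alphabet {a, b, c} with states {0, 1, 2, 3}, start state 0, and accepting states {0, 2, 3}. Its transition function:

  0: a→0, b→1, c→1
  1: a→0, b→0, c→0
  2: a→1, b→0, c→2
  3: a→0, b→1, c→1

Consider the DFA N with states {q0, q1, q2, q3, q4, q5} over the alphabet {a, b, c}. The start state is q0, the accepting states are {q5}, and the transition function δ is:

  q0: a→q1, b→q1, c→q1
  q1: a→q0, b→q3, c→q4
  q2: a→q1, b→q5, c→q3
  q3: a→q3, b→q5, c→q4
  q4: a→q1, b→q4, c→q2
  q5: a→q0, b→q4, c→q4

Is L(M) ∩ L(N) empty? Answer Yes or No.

No

The string abb is accepted by both M and N.
Hence L(M) ∩ L(N) ≠ ∅.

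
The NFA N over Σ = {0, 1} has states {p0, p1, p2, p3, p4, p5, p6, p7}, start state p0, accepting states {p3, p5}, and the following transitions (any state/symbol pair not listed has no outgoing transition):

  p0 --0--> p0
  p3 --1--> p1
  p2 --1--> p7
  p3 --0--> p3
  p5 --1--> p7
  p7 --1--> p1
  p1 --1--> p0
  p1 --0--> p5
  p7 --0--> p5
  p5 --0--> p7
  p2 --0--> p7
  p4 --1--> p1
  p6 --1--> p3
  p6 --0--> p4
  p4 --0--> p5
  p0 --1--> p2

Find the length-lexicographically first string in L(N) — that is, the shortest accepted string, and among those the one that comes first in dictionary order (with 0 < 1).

A breadth-first search from p0 reaches an accepting state first via the path p0 → p2 → p7 → p5 on input 100.
No string of length < 3 is accepted (BFS exhausts all shorter strings without reaching an accepting state), and 100 is the lexicographically least accepting string of length 3.

100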